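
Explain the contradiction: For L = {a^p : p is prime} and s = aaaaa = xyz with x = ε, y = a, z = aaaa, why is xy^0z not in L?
xy⁰z = aaaa ∉ L

Pumping with i = 0 replaces y = a by y⁰ = ε:
- Original: s = xyz = aaaaa; aaaaa has length 5, which is prime, so it is in L
- Pumped: xy⁰z = ε · ε · aaaa = aaaa
- aaaa has length 4 = 2 × 2, which is not prime, so it is not in L

The pumping lemma would require xy⁰z ∈ L, so this decomposition yields a contradiction.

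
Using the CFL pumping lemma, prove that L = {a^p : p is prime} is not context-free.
Assume for contradiction that L is context-free, and let p ≥ 1 be the pumping length given by the pumping lemma for CFLs.
Choose a prime q with q ≥ p and let s = a^q. Then s ∈ L and |s| = q ≥ p.
By the CFL pumping lemma, s = uvxyz for some u, v, x, y, z with |vxy| ≤ p, |vy| ≥ 1, and uv^i xy^i z ∈ L for every i ≥ 0.
All symbols are a's, so only lengths matter: let k = |vy|, with 1 ≤ k ≤ p. Then |uv^i xy^i z| = q + (i − 1)k.

Take i = q + 1: the length is q + qk = q(k + 1).
Both factors satisfy q ≥ 2 and k + 1 ≥ 2, so q(k + 1) is composite and uv^(q+1) xy^(q+1) z ∉ L.

This contradicts the CFL pumping lemma, which requires uv^i xy^i z ∈ L for all i ≥ 0.
Hence L = {a^p : p is prime} is not context-free. ∎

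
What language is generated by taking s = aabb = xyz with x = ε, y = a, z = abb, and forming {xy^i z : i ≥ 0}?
{xy^i z : i ≥ 0} = {a^(i+1) b^2 : i ≥ 0} = {abb, aabb, aaabb, ...}

With x = ε, y = a, z = abb: Starting with aabb and pumping the first 'a' (z = abb keeps the second 'a'), we get strings with i+1 a's followed by 2 b's for i = 0, 1, 2, ...; note bb is not produced because z always contributes one a.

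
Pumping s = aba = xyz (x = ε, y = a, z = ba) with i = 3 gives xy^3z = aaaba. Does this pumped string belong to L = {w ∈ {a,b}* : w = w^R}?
No

xy³z = ε · aaa · ba = aaaba.
aaaba reversed is abaaa ≠ aaaba, so it is not a palindrome and is not in L.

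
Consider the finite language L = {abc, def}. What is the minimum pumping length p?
p = 4

For a finite language L, the pumping lemma holds vacuously if p > max|s| for s ∈ L.

The longest string in L = {abc, def} has length 3.
If p = 4, then no string s ∈ L has |s| ≥ p, so the condition is vacuously true.

The minimum pumping length is p = 4.

Why no smaller p works: for any p ≤ 3, the longest string s ∈ L has |s| = 3 ≥ p, so it would
have to be pumpable; but pumping up (i = 2, 3, ...) produces ever longer strings, which cannot all lie in the
finite language L. So the pumping property fails for every p ≤ 3.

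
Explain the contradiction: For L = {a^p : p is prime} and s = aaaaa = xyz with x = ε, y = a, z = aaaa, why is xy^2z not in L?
xy²z = aaaaaa ∉ L

Pumping with i = 2 replaces y = a by y² = aa:
- Original: s = xyz = aaaaa; aaaaa has length 5, which is prime, so it is in L
- Pumped: xy²z = ε · aa · aaaa = aaaaaa
- aaaaaa has length 6 = 2 × 3, which is not prime, so it is not in L

The pumping lemma would require xy²z ∈ L, so this decomposition yields a contradiction.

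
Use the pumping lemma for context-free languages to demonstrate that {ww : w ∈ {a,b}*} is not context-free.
Assume for contradiction that L is context-free, and let p ≥ 1 be the pumping length given by the pumping lemma for CFLs.
Choose s = a^p b^p a^p b^p. Then s ∈ L (take w = a^p b^p) and |s| = 4p ≥ p.
By the CFL pumping lemma, s = uvxyz for some u, v, x, y, z with |vxy| ≤ p, |vy| ≥ 1, and uv^i xy^i z ∈ L for every i ≥ 0.

Write s as four blocks A₁ B₁ A₂ B₂ with A₁ = A₂ = a^p and B₁ = B₂ = b^p. Since |vxy| ≤ p, the window vxy lies inside at most two adjacent blocks. Take i = 0 and let t = uxz, so |t| = 4p − |vy| with 1 ≤ |vy| ≤ p. If |t| is odd, t ∉ L immediately, so assume |vy| is even (hence |vy| ≥ 2) and |t|/2 = 2p − |vy|/2, which satisfies p ≤ |t|/2 ≤ 2p − 1.

Case 1 (vxy inside A₁B₁): t = a^(p−j) b^(p−l) a^p b^p with j + l = |vy|. The second half of t has length < 2p, so it is a suffix of the trailing a^p b^p and ends in b; the first half is a^(p−j) b^(p−l) a^((j+l)/2), which ends in a because (j+l)/2 ≥ 1. The halves differ, so t ∉ L.

Case 2 (vxy inside B₁A₂, straddling the middle): t = a^p b^(p−j) a^(p−l) b^p with j + l = |vy|. If t = ww, then w is a prefix of t of length ≥ p, so w begins with a^p; and w is a suffix of t of length ≥ p, so w ends with b^p. That forces |w| ≥ 2p, contradicting |w| = |t|/2 ≤ 2p − 1. So t ∉ L.

Case 3 (vxy inside A₂B₂): t = a^p b^p a^(p−j) b^(p−l) with j + l = |vy|. The first half of t is a prefix of a^p b^p, so it begins with a; the second half is b^((j+l)/2) a^(p−j) b^(p−l), which begins with b. The halves differ, so t ∉ L.

In every case uv⁰xy⁰z = uxz ∉ L.

This contradicts the CFL pumping lemma, which requires uv^i xy^i z ∈ L for all i ≥ 0.
Hence L = {ww : w ∈ {a,b}*} is not context-free. ∎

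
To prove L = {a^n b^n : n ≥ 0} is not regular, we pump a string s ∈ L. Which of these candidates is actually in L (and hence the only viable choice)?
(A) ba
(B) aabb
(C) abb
(B) aabb

The pumping lemma is applied to a string s that lies in L, so first check membership of each option:
- (A) ba has an a after a b, so it is not of the form a^n b^n and is not in L ✗
- (B) aabb = a^2 b^2 has equal counts (2 = 2), so it is in L ✓
- (C) abb has 1 a's and 2 b's; 1 ≠ 2, so it is not in L ✗

Only (B) aabb is in L, so it is the only candidate that could play the role of s.
(In a complete proof one picks s in terms of the pumping length p so that |s| ≥ p is guaranteed; a fixed string like aabb illustrates the shape of such an s.)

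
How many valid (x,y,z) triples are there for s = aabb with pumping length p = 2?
3

For s = 'aabb' with pumping length p = 2:

Constraints: |xy| ≤ 2, |y| > 0

Valid decompositions (|xy| ≤ p, |y| ≥ 1):
  • x='', y='a', z='abb'
  • x='a', y='a', z='bb'
  • x='', y='aa', z='bb'

Total count: 3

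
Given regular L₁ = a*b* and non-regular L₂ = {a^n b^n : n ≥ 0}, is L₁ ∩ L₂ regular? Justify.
No — L₁ ∩ L₂ is not regular.

Every string a^n b^n already lies in a*b*, so L₁ ∩ L₂ = {a^n b^n : n ≥ 0} = L₂ itself, which is the standard non-regular language (pump s = a^p b^p).

Note that the bare facts "L₁ regular, L₂ non-regular" do not settle the question by themselves: the closure of regular languages under ∪, ∩, complement and difference applies only when BOTH operands are regular. With a non-regular operand the result can come out regular or non-regular depending on the specific languages, so one has to work out L₁ ∩ L₂ for this particular pair, as above.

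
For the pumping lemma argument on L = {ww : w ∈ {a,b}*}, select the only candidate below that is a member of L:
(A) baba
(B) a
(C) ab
(A) baba

The pumping lemma is applied to a string s that lies in L, so first check membership of each option:
- (A) baba splits into halves ba · ba, which are equal, so it is in L (w = ba) ✓
- (B) a has odd length 1, so it cannot be written as ww and is not in L ✗
- (C) ab has length 2; its halves are a and b, which differ, so it is not in L ✗

Only (A) baba is in L, so it is the only candidate that could play the role of s.
(In a complete proof one picks s in terms of the pumping length p so that |s| ≥ p is guaranteed; a fixed string like baba illustrates the shape of such an s.)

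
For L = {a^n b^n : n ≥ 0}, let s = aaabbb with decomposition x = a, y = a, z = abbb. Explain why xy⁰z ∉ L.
xy⁰z = aabbb ∉ L

Pumping with i = 0 replaces y = a by y⁰ = ε:
- Original: s = xyz = aaabbb; aaabbb = a^3 b^3 has equal counts (3 = 3), so it is in L
- Pumped: xy⁰z = a · ε · abbb = aabbb
- aabbb has 2 a's and 3 b's; 2 ≠ 3, so it is not in L

The pumping lemma would require xy⁰z ∈ L, so this decomposition yields a contradiction.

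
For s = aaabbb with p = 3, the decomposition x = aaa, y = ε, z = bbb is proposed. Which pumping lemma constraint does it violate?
Violated: |y| > 0

The decomposition x = aaa, y = ε, z = bbb for s = aaabbb with p = 3
violates the constraint: |y| > 0

|y| = 0, but the pumping lemma requires |y| > 0 (y must be non-empty).

Pumping lemma constraints:
1. xyz = s (decomposition is valid)
2. |xy| ≤ p
3. |y| > 0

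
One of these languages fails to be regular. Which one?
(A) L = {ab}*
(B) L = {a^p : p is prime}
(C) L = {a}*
(B) {a^p : p is prime}

(B) L = {a^p : p is prime} is NOT regular.

The pumping lemma can be used to prove this:
After pumping, the length becomes composite

The other languages are regular because they can be recognized by finite automata.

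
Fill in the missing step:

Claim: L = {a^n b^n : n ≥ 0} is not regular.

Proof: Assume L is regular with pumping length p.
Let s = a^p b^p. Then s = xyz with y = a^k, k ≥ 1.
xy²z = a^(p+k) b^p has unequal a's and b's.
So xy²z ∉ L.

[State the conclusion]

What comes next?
This contradicts the pumping lemma for regular languages,
which guarantees xy^i z ∈ L for all i ≥ 0.

Since our assumption that L is regular leads to a contradiction,
we conclude that L = {a^n b^n : n ≥ 0} is NOT regular. ∎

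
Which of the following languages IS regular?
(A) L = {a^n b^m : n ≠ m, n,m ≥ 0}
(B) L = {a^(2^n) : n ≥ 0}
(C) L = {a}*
(C) {a}*

(C) L = {a}* is regular.

This can be recognized by a finite automaton (DFA/NFA).
Regular expressions like {a}* define regular languages.

The other choices are not regular:
- {a^(2^n) : n ≥ 0}: After pumping, length is no longer a power of 2
- {a^n b^m : n ≠ m, n,m ≥ 0}: After pumping a's, we can make n = m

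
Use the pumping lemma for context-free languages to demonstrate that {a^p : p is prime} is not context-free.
Assume for contradiction that L is context-free, and let p ≥ 1 be the pumping length given by the pumping lemma for CFLs.
Choose a prime q with q ≥ p and let s = a^q. Then s ∈ L and |s| = q ≥ p.
By the CFL pumping lemma, s = uvxyz for some u, v, x, y, z with |vxy| ≤ p, |vy| ≥ 1, and uv^i xy^i z ∈ L for every i ≥ 0.
All symbols are a's, so only lengths matter: let k = |vy|, with 1 ≤ k ≤ p. Then |uv^i xy^i z| = q + (i − 1)k.

Take i = q + 1: the length is q + qk = q(k + 1).
Both factors satisfy q ≥ 2 and k + 1 ≥ 2, so q(k + 1) is composite and uv^(q+1) xy^(q+1) z ∉ L.

This contradicts the CFL pumping lemma, which requires uv^i xy^i z ∈ L for all i ≥ 0.
Hence L = {a^p : p is prime} is not context-free. ∎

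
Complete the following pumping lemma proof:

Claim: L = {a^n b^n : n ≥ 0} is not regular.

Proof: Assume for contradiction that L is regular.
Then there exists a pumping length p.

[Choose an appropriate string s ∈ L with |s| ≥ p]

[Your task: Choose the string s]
s = a^p b^p

This string is in L (has equal a's and b's) and has length 2p ≥ p.
Any decomposition xyz with |xy| ≤ p means y consists only of a's,
so pumping will unbalance the counts.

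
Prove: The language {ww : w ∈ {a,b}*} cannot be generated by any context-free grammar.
Assume for contradiction that L is context-free, and let p ≥ 1 be the pumping length given by the pumping lemma for CFLs.
Choose s = a^p b^p a^p b^p. Then s ∈ L (take w = a^p b^p) and |s| = 4p ≥ p.
By the CFL pumping lemma, s = uvxyz for some u, v, x, y, z with |vxy| ≤ p, |vy| ≥ 1, and uv^i xy^i z ∈ L for every i ≥ 0.

Write s as four blocks A₁ B₁ A₂ B₂ with A₁ = A₂ = a^p and B₁ = B₂ = b^p. Since |vxy| ≤ p, the window vxy lies inside at most two adjacent blocks. Take i = 0 and let t = uxz, so |t| = 4p − |vy| with 1 ≤ |vy| ≤ p. If |t| is odd, t ∉ L immediately, so assume |vy| is even (hence |vy| ≥ 2) and |t|/2 = 2p − |vy|/2, which satisfies p ≤ |t|/2 ≤ 2p − 1.

Case 1 (vxy inside A₁B₁): t = a^(p−j) b^(p−l) a^p b^p with j + l = |vy|. The second half of t has length < 2p, so it is a suffix of the trailing a^p b^p and ends in b; the first half is a^(p−j) b^(p−l) a^((j+l)/2), which ends in a because (j+l)/2 ≥ 1. The halves differ, so t ∉ L.

Case 2 (vxy inside B₁A₂, straddling the middle): t = a^p b^(p−j) a^(p−l) b^p with j + l = |vy|. If t = ww, then w is a prefix of t of length ≥ p, so w begins with a^p; and w is a suffix of t of length ≥ p, so w ends with b^p. That forces |w| ≥ 2p, contradicting |w| = |t|/2 ≤ 2p − 1. So t ∉ L.

Case 3 (vxy inside A₂B₂): t = a^p b^p a^(p−j) b^(p−l) with j + l = |vy|. The first half of t is a prefix of a^p b^p, so it begins with a; the second half is b^((j+l)/2) a^(p−j) b^(p−l), which begins with b. The halves differ, so t ∉ L.

In every case uv⁰xy⁰z = uxz ∉ L.

This contradicts the CFL pumping lemma, which requires uv^i xy^i z ∈ L for all i ≥ 0.
Hence L = {ww : w ∈ {a,b}*} is not context-free. ∎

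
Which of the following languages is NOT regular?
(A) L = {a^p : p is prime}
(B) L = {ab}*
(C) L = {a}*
(A) {a^p : p is prime}

(A) L = {a^p : p is prime} is NOT regular.

The pumping lemma can be used to prove this:
After pumping, the length becomes composite

The other languages are regular because they can be recognized by finite automata.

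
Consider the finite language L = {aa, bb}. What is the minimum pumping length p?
p = 3

For a finite language L, the pumping lemma holds vacuously if p > max|s| for s ∈ L.

The longest string in L = {aa, bb} has length 2.
If p = 3, then no string s ∈ L has |s| ≥ p, so the condition is vacuously true.

The minimum pumping length is p = 3.

Why no smaller p works: for any p ≤ 2, the longest string s ∈ L has |s| = 2 ≥ p, so it would
have to be pumpable; but pumping up (i = 2, 3, ...) produces ever longer strings, which cannot all lie in the
finite language L. So the pumping property fails for every p ≤ 2.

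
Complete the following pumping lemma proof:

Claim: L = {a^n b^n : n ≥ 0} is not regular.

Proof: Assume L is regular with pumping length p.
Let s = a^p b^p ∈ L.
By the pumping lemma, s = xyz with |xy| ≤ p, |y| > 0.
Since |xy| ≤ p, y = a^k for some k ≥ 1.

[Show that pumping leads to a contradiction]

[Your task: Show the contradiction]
Consider xy²z = a^(p+k) b^p.

Since k ≥ 1, we have p + k > p.
So xy²z has more a's than b's: (p+k) a's vs p b's.
This means xy²z ∉ L because a^n b^n requires equal counts.

This contradicts the pumping lemma which states xy²z ∈ L.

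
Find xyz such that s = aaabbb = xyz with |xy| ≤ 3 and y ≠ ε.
x = '', y = 'a', z = 'aabbb'

For s = aaabbb and p = 3, one valid decomposition is:
- x = '' (length 0)
- y = 'a' (length 1)
- z = 'aabbb' (length 5)

Verification:
- xyz = '' + 'a' + 'aabbb' = aaabbb ✓
- |xy| = 1 ≤ 3 ✓
- |y| = 1 > 0 ✓

All pumping lemma constraints are satisfied.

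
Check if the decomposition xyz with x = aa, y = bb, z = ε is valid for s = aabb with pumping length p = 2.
Violated: |xy| ≤ p

The decomposition x = aa, y = bb, z = ε for s = aabb with p = 2
violates the constraint: |xy| ≤ p

|xy| = |aabb| = 4 > 2 = p. The decomposition puts too many characters in xy.

Pumping lemma constraints:
1. xyz = s (decomposition is valid)
2. |xy| ≤ p
3. |y| > 0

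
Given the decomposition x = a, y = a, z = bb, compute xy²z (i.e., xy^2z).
aaabb

Given x = 'a', y = 'a', z = 'bb' and i = 2:

xy^2z = x + y·y·...·y (2 times) + z
       = 'a' + 'a'^2 + 'bb'
       = 'a' + 'aa' + 'bb'
       = 'aaabb'

The pumped string is 'aaabb' with length 5.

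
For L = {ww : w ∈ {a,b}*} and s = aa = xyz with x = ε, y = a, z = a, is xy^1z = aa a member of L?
Yes

xy¹z = ε · a · a = aa.
aa splits into halves a · a, which are equal, so it is in L (w = a).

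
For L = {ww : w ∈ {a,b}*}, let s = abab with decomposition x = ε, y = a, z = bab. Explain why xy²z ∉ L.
xy²z = aabab ∉ L

Pumping with i = 2 replaces y = a by y² = aa:
- Original: s = xyz = abab; abab splits into halves ab · ab, which are equal, so it is in L (w = ab)
- Pumped: xy²z = ε · aa · bab = aabab
- aabab has odd length 5, so it cannot be written as ww and is not in L

The pumping lemma would require xy²z ∈ L, so this decomposition yields a contradiction.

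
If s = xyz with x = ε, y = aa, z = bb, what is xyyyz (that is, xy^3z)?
aaaaaabb

Given x = '', y = 'aa', z = 'bb' and i = 3:

xy^3z = x + y·y·...·y (3 times) + z
       = '' + 'aa'^3 + 'bb'
       = '' + 'aaaaaa' + 'bb'
       = 'aaaaaabb'

The pumped string is 'aaaaaabb' with length 8.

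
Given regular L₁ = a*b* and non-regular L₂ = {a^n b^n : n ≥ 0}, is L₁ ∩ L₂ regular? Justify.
No — L₁ ∩ L₂ is not regular.

Every string a^n b^n already lies in a*b*, so L₁ ∩ L₂ = {a^n b^n : n ≥ 0} = L₂ itself, which is the standard non-regular language (pump s = a^p b^p).

Note that the bare facts "L₁ regular, L₂ non-regular" do not settle the question by themselves: the closure of regular languages under ∪, ∩, complement and difference applies only when BOTH operands are regular. With a non-regular operand the result can come out regular or non-regular depending on the specific languages, so one has to work out L₁ ∩ L₂ for this particular pair, as above.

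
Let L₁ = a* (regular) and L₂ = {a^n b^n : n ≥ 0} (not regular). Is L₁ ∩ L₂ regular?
Yes — L₁ ∩ L₂ is regular.

A string of a* contains no b's, and the only string of {a^n b^n} with no b's is ε (n = 0). So L₁ ∩ L₂ = {ε}, a finite language, which is regular.

Note that the bare facts "L₁ regular, L₂ non-regular" do not settle the question by themselves: the closure of regular languages under ∪, ∩, complement and difference applies only when BOTH operands are regular. With a non-regular operand the result can come out regular or non-regular depending on the specific languages, so one has to work out L₁ ∩ L₂ for this particular pair, as above.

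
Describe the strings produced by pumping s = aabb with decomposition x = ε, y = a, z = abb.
{xy^i z : i ≥ 0} = {a^(i+1) b^2 : i ≥ 0} = {abb, aabb, aaabb, ...}

With x = ε, y = a, z = abb: Starting with aabb and pumping the first 'a' (z = abb keeps the second 'a'), we get strings with i+1 a's followed by 2 b's for i = 0, 1, 2, ...; note bb is not produced because z always contributes one a.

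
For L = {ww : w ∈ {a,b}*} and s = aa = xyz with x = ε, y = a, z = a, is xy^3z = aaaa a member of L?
Yes

xy³z = ε · aaa · a = aaaa.
aaaa splits into halves aa · aa, which are equal, so it is in L (w = aa).
(A single pumped string landing in L is not a contradiction by itself; a non-regularity proof needs some i for which xy^i z ∉ L, for every admissible decomposition.)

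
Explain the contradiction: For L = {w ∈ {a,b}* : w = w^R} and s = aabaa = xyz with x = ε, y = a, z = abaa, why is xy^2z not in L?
xy²z = aaabaa ∉ L

Pumping with i = 2 replaces y = a by y² = aa:
- Original: s = xyz = aabaa; aabaa reversed is aabaa, the same string, so it is a palindrome and is in L
- Pumped: xy²z = ε · aa · abaa = aaabaa
- aaabaa reversed is aabaaa ≠ aaabaa, so it is not a palindrome and is not in L

The pumping lemma would require xy²z ∈ L, so this decomposition yields a contradiction.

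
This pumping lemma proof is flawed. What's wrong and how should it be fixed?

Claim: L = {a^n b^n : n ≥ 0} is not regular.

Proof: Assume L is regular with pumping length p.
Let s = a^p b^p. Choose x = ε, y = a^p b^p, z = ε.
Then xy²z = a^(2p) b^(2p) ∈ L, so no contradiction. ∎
Error: The decomposition violates |xy| ≤ p. With y = a^p b^p, |xy| = |y| = 2p > p. (The proof also miscomputes xy²z, which would be a^p b^p a^p b^p rather than a^(2p) b^(2p), and it wrongly treats one harmless decomposition as settling the matter — the prover does not get to choose the decomposition.)

Correction: The pumping lemma requires |xy| ≤ p, and the argument must handle every decomposition satisfying |xy| ≤ p, |y| ≥ 1. Since s starts with p a's, any such y consists only of a's, say y = a^k with k ≥ 1. Then xy²z = a^(p+k) b^p has unequal numbers of a's and b's, so xy²z ∉ L — the required contradiction.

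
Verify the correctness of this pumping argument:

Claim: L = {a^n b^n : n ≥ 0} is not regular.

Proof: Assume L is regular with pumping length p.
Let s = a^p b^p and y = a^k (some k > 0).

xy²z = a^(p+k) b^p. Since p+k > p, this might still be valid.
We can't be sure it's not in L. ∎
The proof is INCORRECT.

Error: The conclusion is wrong.
xy²z = a^(p+k) b^p is definitely NOT in L because the number of a's (p+k) ≠ number of b's (p).
The proof incorrectly doubts what is actually a valid contradiction.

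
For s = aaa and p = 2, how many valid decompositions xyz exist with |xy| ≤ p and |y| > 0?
3

For s = 'aaa' with pumping length p = 2:

Constraints: |xy| ≤ 2, |y| > 0

Valid decompositions (|xy| ≤ p, |y| ≥ 1):
  • x='', y='a', z='aa'
  • x='a', y='a', z='a'
  • x='', y='aa', z='a'

Total count: 3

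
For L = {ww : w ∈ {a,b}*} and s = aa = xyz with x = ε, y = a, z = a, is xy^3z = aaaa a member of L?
Yes

xy³z = ε · aaa · a = aaaa.
aaaa splits into halves aa · aa, which are equal, so it is in L (w = aa).
(A single pumped string landing in L is not a contradiction by itself; a non-regularity proof needs some i for which xy^i z ∉ L, for every admissible decomposition.)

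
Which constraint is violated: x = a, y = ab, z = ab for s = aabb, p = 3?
Violated: xyz = s

The decomposition x = a, y = ab, z = ab for s = aabb with p = 3
violates the constraint: xyz = s

xyz = 'a' + 'ab' + 'ab' = 'aabab' ≠ 'aabb' = s. The decomposition doesn't reconstruct s.

Pumping lemma constraints:
1. xyz = s (decomposition is valid)
2. |xy| ≤ p
3. |y| > 0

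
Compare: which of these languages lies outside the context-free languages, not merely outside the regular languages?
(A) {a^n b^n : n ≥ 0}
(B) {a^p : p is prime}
(B) {a^p : p is prime}

(B) {a^p : p is prime} requires the CFL pumping lemma.

- {a^n b^n : n ≥ 0} is context-free (but not regular)
  • Can be shown non-regular with the regular pumping lemma
  • After pumping, the number of a's and b's become unequal

- {a^p : p is prime} is NOT context-free
  • Requires the CFL pumping lemma to prove
  • The CFL pumping lemma also fails because prime gaps are unbounded

The CFL pumping lemma is "stronger" in that it can prove non-membership
in the larger class of context-free languages.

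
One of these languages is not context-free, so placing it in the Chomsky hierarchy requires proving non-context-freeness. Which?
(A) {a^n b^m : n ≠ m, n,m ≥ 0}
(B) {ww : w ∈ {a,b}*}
(B) {ww : w ∈ {a,b}*}

(B) {ww : w ∈ {a,b}*} requires the CFL pumping lemma.

- {a^n b^m : n ≠ m, n,m ≥ 0} is context-free (but not regular)
  • Can be shown non-regular with the regular pumping lemma
  • After pumping a's, we can make n = m

- {ww : w ∈ {a,b}*} is NOT context-free
  • Requires the CFL pumping lemma to prove
  • Cannot verify equality of two arbitrary substrings

The CFL pumping lemma is "stronger" in that it can prove non-membership
in the larger class of context-free languages.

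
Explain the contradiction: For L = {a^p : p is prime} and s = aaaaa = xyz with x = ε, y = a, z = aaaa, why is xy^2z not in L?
xy²z = aaaaaa ∉ L

Pumping with i = 2 replaces y = a by y² = aa:
- Original: s = xyz = aaaaa; aaaaa has length 5, which is prime, so it is in L
- Pumped: xy²z = ε · aa · aaaa = aaaaaa
- aaaaaa has length 6 = 2 × 3, which is not prime, so it is not in L

The pumping lemma would require xy²z ∈ L, so this decomposition yields a contradiction.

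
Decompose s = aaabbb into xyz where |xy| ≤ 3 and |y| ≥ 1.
x = 'a', y = 'aa', z = 'bbb'

For s = aaabbb and p = 3, one valid decomposition is:
- x = 'a' (length 1)
- y = 'aa' (length 2)
- z = 'bbb' (length 3)

Verification:
- xyz = 'a' + 'aa' + 'bbb' = aaabbb ✓
- |xy| = 3 ≤ 3 ✓
- |y| = 2 > 0 ✓

All pumping lemma constraints are satisfied.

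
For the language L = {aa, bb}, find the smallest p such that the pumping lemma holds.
p = 3

For a finite language L, the pumping lemma holds vacuously if p > max|s| for s ∈ L.

The longest string in L = {aa, bb} has length 2.
If p = 3, then no string s ∈ L has |s| ≥ p, so the condition is vacuously true.

The minimum pumping length is p = 3.

Why no smaller p works: for any p ≤ 2, the longest string s ∈ L has |s| = 2 ≥ p, so it would
have to be pumpable; but pumping up (i = 2, 3, ...) produces ever longer strings, which cannot all lie in the
finite language L. So the pumping property fails for every p ≤ 2.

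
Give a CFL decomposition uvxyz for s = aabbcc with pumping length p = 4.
u='a', v='a', x='bb', y='c', z='c'

For s = aabbcc with pumping length p = 4:

One valid decomposition:
- u = 'a'
- v = 'a'
- x = 'bb'
- y = 'c'
- z = 'c'

Verification:
- uvxyz = 'a' + 'a' + 'bb' + 'c' + 'c' = aabbcc ✓
- |vxy| = |'abbc'| = 4 ≤ 4 ✓
- |vy| = |'ac'| = 2 > 0 ✓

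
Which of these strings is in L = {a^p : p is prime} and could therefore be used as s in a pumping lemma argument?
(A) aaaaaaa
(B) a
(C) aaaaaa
(A) aaaaaaa

The pumping lemma is applied to a string s that lies in L, so first check membership of each option:
- (A) aaaaaaa has length 7, which is prime, so it is in L ✓
- (B) a has length 1, which is not prime, so it is not in L ✗
- (C) aaaaaa has length 6 = 2 × 3, which is not prime, so it is not in L ✗

Only (A) aaaaaaa is in L, so it is the only candidate that could play the role of s.
(In a complete proof one picks s in terms of the pumping length p so that |s| ≥ p is guaranteed; a fixed string like aaaaaaa illustrates the shape of such an s.)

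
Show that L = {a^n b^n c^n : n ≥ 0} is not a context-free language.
Assume for contradiction that L is context-free, and let p ≥ 1 be the pumping length given by the pumping lemma for CFLs.
Choose s = a^p b^p c^p. Then s ∈ L and |s| = 3p ≥ p.
By the CFL pumping lemma, s = uvxyz for some u, v, x, y, z with |vxy| ≤ p, |vy| ≥ 1, and uv^i xy^i z ∈ L for every i ≥ 0.

Because |vxy| ≤ p, the window vxy cannot contain both an a and a c: any substring of s containing both must include the entire block b^p plus at least one a and one c, so it has length ≥ p + 2 > p.
Hence at least one of the letters a, c does not occur in vy at all.

Take i = 0: the string uxz is obtained from s by deleting |vy| ≥ 1 symbols, so |uxz| = 3p − |vy| < 3p.
But the letter (a or c) that does not occur in vy still occurs exactly p times in uxz. Every string of L with exactly p copies of some letter is a^p b^p c^p, of length 3p. Since |uxz| < 3p, uxz ∉ L.

This contradicts the CFL pumping lemma, which requires uv^i xy^i z ∈ L for all i ≥ 0.
Hence L = {a^n b^n c^n : n ≥ 0} is not context-free. ∎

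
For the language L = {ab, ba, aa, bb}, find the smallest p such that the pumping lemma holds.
p = 3

For a finite language L, the pumping lemma holds vacuously if p > max|s| for s ∈ L.

The longest string in L = {ab, ba, aa, bb} has length 2.
If p = 3, then no string s ∈ L has |s| ≥ p, so the condition is vacuously true.

The minimum pumping length is p = 3.

Why no smaller p works: for any p ≤ 2, the longest string s ∈ L has |s| = 2 ≥ p, so it would
have to be pumpable; but pumping up (i = 2, 3, ...) produces ever longer strings, which cannot all lie in the
finite language L. So the pumping property fails for every p ≤ 2.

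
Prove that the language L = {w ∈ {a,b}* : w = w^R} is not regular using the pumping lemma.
Assume for contradiction that L is regular, and let p ≥ 1 be the pumping length given by the pumping lemma.
Choose s = a^p b a^p. Then s ∈ L (it reads the same in both directions) and |s| = 2p + 1 ≥ p.
By the pumping lemma, s = xyz for some x, y, z with |xy| ≤ p, |y| ≥ 1, and xy^i z ∈ L for every i ≥ 0.
Since |xy| ≤ p and the first p symbols of s are all a's, y = a^k for some k with 1 ≤ k ≤ p.

Take i = 2: xy²z = a^(p + k) b a^p.
Its reversal is a^p b a^(p + k). These differ because the block of a's before the unique b has length p + k in one and p in the other, and p + k ≠ p since k ≥ 1. So xy²z is not a palindrome, i.e. xy²z ∉ L.

This contradicts the pumping lemma, which requires xy^i z ∈ L for all i ≥ 0.
Hence L = {w ∈ {a,b}* : w = w^R} is not regular. ∎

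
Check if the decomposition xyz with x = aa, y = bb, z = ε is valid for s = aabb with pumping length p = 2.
Violated: |xy| ≤ p

The decomposition x = aa, y = bb, z = ε for s = aabb with p = 2
violates the constraint: |xy| ≤ p

|xy| = |aabb| = 4 > 2 = p. The decomposition puts too many characters in xy.

Pumping lemma constraints:
1. xyz = s (decomposition is valid)
2. |xy| ≤ p
3. |y| > 0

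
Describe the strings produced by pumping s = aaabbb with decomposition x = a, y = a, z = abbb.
{xy^i z : i ≥ 0} = {a^(2+i) b^3 : i ≥ 0} = {aabbb, aaabbb, aaaabbb, ...}

With x = a, y = a, z = abbb: Starting with aaabbb and pumping the second 'a', we get strings with 2+i a's followed by 3 b's for i = 0, 1, 2, ...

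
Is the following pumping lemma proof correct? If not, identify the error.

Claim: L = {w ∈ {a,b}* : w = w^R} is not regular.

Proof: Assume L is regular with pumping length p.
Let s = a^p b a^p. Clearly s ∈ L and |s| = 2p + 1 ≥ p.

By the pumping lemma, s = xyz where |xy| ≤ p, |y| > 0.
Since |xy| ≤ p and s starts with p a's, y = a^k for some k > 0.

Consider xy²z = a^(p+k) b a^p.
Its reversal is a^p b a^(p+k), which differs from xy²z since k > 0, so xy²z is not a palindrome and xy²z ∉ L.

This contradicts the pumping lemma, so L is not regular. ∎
The proof is correct.

This proof is valid because:
1. s = a^p b a^p is in L and is chosen in terms of p, so |s| ≥ p holds for every p
2. The decomposition analysis is correct: |xy| ≤ p forces y to lie inside the leading a's
3. The contradiction is valid: a^(p+k) b a^p has more a's before the b than after it, so it is not a palindrome
4. The conclusion follows logically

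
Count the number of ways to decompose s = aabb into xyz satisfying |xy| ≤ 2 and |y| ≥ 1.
3

For s = 'aabb' with pumping length p = 2:

Constraints: |xy| ≤ 2, |y| > 0

Valid decompositions (|xy| ≤ p, |y| ≥ 1):
  • x='', y='a', z='abb'
  • x='a', y='a', z='bb'
  • x='', y='aa', z='bb'

Total count: 3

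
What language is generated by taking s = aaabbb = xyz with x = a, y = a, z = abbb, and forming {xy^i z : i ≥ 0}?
{xy^i z : i ≥ 0} = {a^(2+i) b^3 : i ≥ 0} = {aabbb, aaabbb, aaaabbb, ...}

With x = a, y = a, z = abbb: Starting with aaabbb and pumping the second 'a', we get strings with 2+i a's followed by 3 b's for i = 0, 1, 2, ...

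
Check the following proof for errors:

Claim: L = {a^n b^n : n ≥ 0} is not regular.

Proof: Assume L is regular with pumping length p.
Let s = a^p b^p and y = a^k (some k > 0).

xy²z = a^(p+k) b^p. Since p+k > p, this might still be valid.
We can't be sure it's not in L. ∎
The proof is INCORRECT.

Error: The conclusion is wrong.
xy²z = a^(p+k) b^p is definitely NOT in L because the number of a's (p+k) ≠ number of b's (p).
The proof incorrectly doubts what is actually a valid contradiction.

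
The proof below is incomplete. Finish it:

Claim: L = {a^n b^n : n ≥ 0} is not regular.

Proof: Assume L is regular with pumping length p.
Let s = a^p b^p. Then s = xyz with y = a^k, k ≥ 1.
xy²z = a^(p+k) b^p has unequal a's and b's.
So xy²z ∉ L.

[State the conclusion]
This contradicts the pumping lemma for regular languages,
which guarantees xy^i z ∈ L for all i ≥ 0.

Since our assumption that L is regular leads to a contradiction,
we conclude that L = {a^n b^n : n ≥ 0} is NOT regular. ∎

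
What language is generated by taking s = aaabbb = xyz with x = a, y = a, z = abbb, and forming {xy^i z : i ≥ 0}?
{xy^i z : i ≥ 0} = {a^(2+i) b^3 : i ≥ 0} = {aabbb, aaabbb, aaaabbb, ...}

With x = a, y = a, z = abbb: Starting with aaabbb and pumping the second 'a', we get strings with 2+i a's followed by 3 b's for i = 0, 1, 2, ...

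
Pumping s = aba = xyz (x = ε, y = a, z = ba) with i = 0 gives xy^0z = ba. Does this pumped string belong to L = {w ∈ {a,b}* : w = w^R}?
No

xy⁰z = ε · ε · ba = ba.
ba reversed is ab ≠ ba, so it is not a palindrome and is not in L.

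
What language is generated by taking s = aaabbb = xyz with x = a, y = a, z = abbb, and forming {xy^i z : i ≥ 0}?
{xy^i z : i ≥ 0} = {a^(2+i) b^3 : i ≥ 0} = {aabbb, aaabbb, aaaabbb, ...}

With x = a, y = a, z = abbb: Starting with aaabbb and pumping the second 'a', we get strings with 2+i a's followed by 3 b's for i = 0, 1, 2, ...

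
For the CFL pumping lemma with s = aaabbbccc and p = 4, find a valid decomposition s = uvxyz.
u='aa', v='a', x='bb', y='b', z='ccc'

For s = aaabbbccc with pumping length p = 4:

One valid decomposition:
- u = 'aa'
- v = 'a'
- x = 'bb'
- y = 'b'
- z = 'ccc'

Verification:
- uvxyz = 'aa' + 'a' + 'bb' + 'b' + 'ccc' = aaabbbccc ✓
- |vxy| = |'abbb'| = 4 ≤ 4 ✓
- |vy| = |'ab'| = 2 > 0 ✓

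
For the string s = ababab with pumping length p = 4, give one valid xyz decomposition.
x = '', y = 'a', z = 'babab'

For s = ababab and p = 4, one valid decomposition is:
- x = '' (length 0)
- y = 'a' (length 1)
- z = 'babab' (length 5)

Verification:
- xyz = '' + 'a' + 'babab' = ababab ✓
- |xy| = 1 ≤ 4 ✓
- |y| = 1 > 0 ✓

All pumping lemma constraints are satisfied.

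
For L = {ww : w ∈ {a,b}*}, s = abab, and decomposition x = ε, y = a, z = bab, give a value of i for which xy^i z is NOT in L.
i = 3

xy³z = ε · aaa · bab = aaabab; aaabab has length 6; its halves are aaa and bab, which differ, so it is not in L.
(Other choices also work, e.g. i = 0, 2; only i = 1 is guaranteed to stay in L since xy¹z = s.)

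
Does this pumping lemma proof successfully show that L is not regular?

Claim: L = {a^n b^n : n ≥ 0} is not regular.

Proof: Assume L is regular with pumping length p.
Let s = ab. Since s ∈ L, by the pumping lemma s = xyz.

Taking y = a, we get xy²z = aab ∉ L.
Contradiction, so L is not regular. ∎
The proof is INCORRECT.

Error: The string s = ab may be shorter than p.
The pumping lemma only applies to strings with |s| ≥ p, and p is not under our control.
We must choose s in terms of p, e.g. s = a^p b^p, to ensure |s| ≥ p.
(The proof also fixes one particular y; a valid argument must handle every decomposition with |xy| ≤ p and |y| ≥ 1 — for s = a^p b^p this forces y = a^k, and then xy²z = a^(p+k) b^p ∉ L.)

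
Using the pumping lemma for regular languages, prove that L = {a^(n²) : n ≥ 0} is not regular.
Assume for contradiction that L is regular, and let p ≥ 1 be the pumping length given by the pumping lemma.
Choose s = a^(p²). Then s ∈ L and |s| = p² ≥ p.
By the pumping lemma, s = xyz for some x, y, z with |xy| ≤ p, |y| ≥ 1, and xy^i z ∈ L for every i ≥ 0.
Here y = a^k for some k with 1 ≤ k ≤ |xy| ≤ p.

Take i = 2: |xy²z| = p² + k.
Now p² < p² + k ≤ p² + p < p² + 2p + 1 = (p + 1)².
So |xy²z| lies strictly between the consecutive squares p² and (p + 1)², hence is not a perfect square, and xy²z ∉ L.

This contradicts the pumping lemma, which requires xy^i z ∈ L for all i ≥ 0.
Hence L = {a^(n²) : n ≥ 0} is not regular. ∎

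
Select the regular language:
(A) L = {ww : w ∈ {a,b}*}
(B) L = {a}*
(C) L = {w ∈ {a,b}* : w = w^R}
(B) {a}*

(B) L = {a}* is regular.

This can be recognized by a finite automaton (DFA/NFA).
Regular expressions like {a}* define regular languages.

The other choices are not regular:
- {ww : w ∈ {a,b}*}: After pumping, the two halves no longer match
- {w ∈ {a,b}* : w = w^R}: After pumping, the string is no longer symmetric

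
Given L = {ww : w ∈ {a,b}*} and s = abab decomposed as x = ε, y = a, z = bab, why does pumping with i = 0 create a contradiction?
xy⁰z = bab ∉ L

Pumping with i = 0 replaces y = a by y⁰ = ε:
- Original: s = xyz = abab; abab splits into halves ab · ab, which are equal, so it is in L (w = ab)
- Pumped: xy⁰z = ε · ε · bab = bab
- bab has odd length 3, so it cannot be written as ww and is not in L

The pumping lemma would require xy⁰z ∈ L, so this decomposition yields a contradiction.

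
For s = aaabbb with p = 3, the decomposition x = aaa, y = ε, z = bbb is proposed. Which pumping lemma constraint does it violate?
Violated: |y| > 0

The decomposition x = aaa, y = ε, z = bbb for s = aaabbb with p = 3
violates the constraint: |y| > 0

|y| = 0, but the pumping lemma requires |y| > 0 (y must be non-empty).

Pumping lemma constraints:
1. xyz = s (decomposition is valid)
2. |xy| ≤ p
3. |y| > 0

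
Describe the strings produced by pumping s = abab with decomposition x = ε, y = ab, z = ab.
{xy^i z : i ≥ 0} = {(ab)^(i+1) : i ≥ 0} = {ab, abab, ababab, ...}

With x = ε, y = ab, z = ab: Pumping 'ab' gives strings of alternating a's and b's.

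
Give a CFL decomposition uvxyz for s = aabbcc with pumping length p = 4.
u='a', v='a', x='bb', y='c', z='c'

For s = aabbcc with pumping length p = 4:

One valid decomposition:
- u = 'a'
- v = 'a'
- x = 'bb'
- y = 'c'
- z = 'c'

Verification:
- uvxyz = 'a' + 'a' + 'bb' + 'c' + 'c' = aabbcc ✓
- |vxy| = |'abbc'| = 4 ≤ 4 ✓
- |vy| = |'ac'| = 2 > 0 ✓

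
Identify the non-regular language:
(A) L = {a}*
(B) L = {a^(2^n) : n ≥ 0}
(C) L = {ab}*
(B) {a^(2^n) : n ≥ 0}

(B) L = {a^(2^n) : n ≥ 0} is NOT regular.

The pumping lemma can be used to prove this:
After pumping, length is no longer a power of 2

The other languages are regular because they can be recognized by finite automata.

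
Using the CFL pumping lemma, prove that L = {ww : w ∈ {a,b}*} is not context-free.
Assume for contradiction that L is context-free, and let p ≥ 1 be the pumping length given by the pumping lemma for CFLs.
Choose s = a^p b^p a^p b^p. Then s ∈ L (take w = a^p b^p) and |s| = 4p ≥ p.
By the CFL pumping lemma, s = uvxyz for some u, v, x, y, z with |vxy| ≤ p, |vy| ≥ 1, and uv^i xy^i z ∈ L for every i ≥ 0.

Write s as four blocks A₁ B₁ A₂ B₂ with A₁ = A₂ = a^p and B₁ = B₂ = b^p. Since |vxy| ≤ p, the window vxy lies inside at most two adjacent blocks. Take i = 0 and let t = uxz, so |t| = 4p − |vy| with 1 ≤ |vy| ≤ p. If |t| is odd, t ∉ L immediately, so assume |vy| is even (hence |vy| ≥ 2) and |t|/2 = 2p − |vy|/2, which satisfies p ≤ |t|/2 ≤ 2p − 1.

Case 1 (vxy inside A₁B₁): t = a^(p−j) b^(p−l) a^p b^p with j + l = |vy|. The second half of t has length < 2p, so it is a suffix of the trailing a^p b^p and ends in b; the first half is a^(p−j) b^(p−l) a^((j+l)/2), which ends in a because (j+l)/2 ≥ 1. The halves differ, so t ∉ L.

Case 2 (vxy inside B₁A₂, straddling the middle): t = a^p b^(p−j) a^(p−l) b^p with j + l = |vy|. If t = ww, then w is a prefix of t of length ≥ p, so w begins with a^p; and w is a suffix of t of length ≥ p, so w ends with b^p. That forces |w| ≥ 2p, contradicting |w| = |t|/2 ≤ 2p − 1. So t ∉ L.

Case 3 (vxy inside A₂B₂): t = a^p b^p a^(p−j) b^(p−l) with j + l = |vy|. The first half of t is a prefix of a^p b^p, so it begins with a; the second half is b^((j+l)/2) a^(p−j) b^(p−l), which begins with b. The halves differ, so t ∉ L.

In every case uv⁰xy⁰z = uxz ∉ L.

This contradicts the CFL pumping lemma, which requires uv^i xy^i z ∈ L for all i ≥ 0.
Hence L = {ww : w ∈ {a,b}*} is not context-free. ∎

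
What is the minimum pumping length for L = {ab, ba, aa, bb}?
p = 3

For a finite language L, the pumping lemma holds vacuously if p > max|s| for s ∈ L.

The longest string in L = {ab, ba, aa, bb} has length 2.
If p = 3, then no string s ∈ L has |s| ≥ p, so the condition is vacuously true.

The minimum pumping length is p = 3.

Why no smaller p works: for any p ≤ 2, the longest string s ∈ L has |s| = 2 ≥ p, so it would
have to be pumpable; but pumping up (i = 2, 3, ...) produces ever longer strings, which cannot all lie in the
finite language L. So the pumping property fails for every p ≤ 2.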